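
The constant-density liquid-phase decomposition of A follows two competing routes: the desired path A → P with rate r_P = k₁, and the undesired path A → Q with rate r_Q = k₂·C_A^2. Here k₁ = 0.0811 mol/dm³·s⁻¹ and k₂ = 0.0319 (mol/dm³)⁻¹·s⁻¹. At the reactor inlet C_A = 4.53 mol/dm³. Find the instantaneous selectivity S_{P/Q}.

S_{P/Q} = r_P/r_Q = (k₁)/(k₂·C_A^2) = (k₁/k₂)·C_A^-2.
= (0.0811) / (0.0319×4.530^2) = 0.08110/0.6546 = 0.124.

0.124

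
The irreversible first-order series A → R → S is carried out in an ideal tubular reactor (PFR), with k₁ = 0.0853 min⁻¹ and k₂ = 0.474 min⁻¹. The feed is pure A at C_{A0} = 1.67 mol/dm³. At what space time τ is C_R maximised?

The intermediate peaks when r₁ = r₂, i.e. k₁e^(−k₁τ) = k₂e^(−k₂τ), giving τ_opt = ln(k₂/k₁)/(k₂−k₁).
= ln(0.474/0.0853)/(0.474−0.0853) = ln(5.557)/0.3887 = 1.715/0.3887 = 4.41 min.

4.41 min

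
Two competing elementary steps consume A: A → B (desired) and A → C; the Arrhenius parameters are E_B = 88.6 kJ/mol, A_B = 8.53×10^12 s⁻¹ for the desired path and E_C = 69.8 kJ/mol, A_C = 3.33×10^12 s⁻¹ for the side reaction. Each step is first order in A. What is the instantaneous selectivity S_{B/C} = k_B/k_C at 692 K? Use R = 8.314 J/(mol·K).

0.0976

k_B/k_C = (A_B/A_C)·exp[−(E_B−E_C)/(RT)] = (A_B/A_C)·exp[(E_C−E_B)/(RT)].
(E_C−E_B)/(RT) = (69.8−88.6)×10³/(8.314×692) = -18800/5753 = -3.268.
k_B/k_C = (8.53×10^12/3.33×10^12)·exp(-3.268) = 2.562 × 0.03809 = 0.0976.
Since E_B > E_C, raising the temperature improves selectivity toward B.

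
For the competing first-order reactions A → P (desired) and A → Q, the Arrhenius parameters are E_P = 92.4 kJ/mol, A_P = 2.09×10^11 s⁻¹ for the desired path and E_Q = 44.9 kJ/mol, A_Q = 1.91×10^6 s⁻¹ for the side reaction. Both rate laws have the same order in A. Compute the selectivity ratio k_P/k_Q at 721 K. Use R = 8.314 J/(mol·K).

k_P/k_Q = (A_P/A_Q)·exp[−(E_P−E_Q)/(RT)] = (A_P/A_Q)·exp[(E_Q−E_P)/(RT)].
(E_Q−E_P)/(RT) = (44.9−92.4)×10³/(8.314×721) = -47500/5994 = -7.924.
k_P/k_Q = (2.09×10^11/1.91×10^6)·exp(-7.924) = 1.094×10^5 × 3.619×10^-4 = 39.6.
Since E_P > E_Q, raising the temperature improves selectivity toward P.

39.6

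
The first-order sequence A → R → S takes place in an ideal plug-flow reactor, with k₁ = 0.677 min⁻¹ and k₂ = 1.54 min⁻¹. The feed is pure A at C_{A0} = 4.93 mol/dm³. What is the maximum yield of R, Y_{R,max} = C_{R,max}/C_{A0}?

For a first-order series the maximum intermediate yield is C_{R,max}/C_{A0} = (k₁/k₂)^[k₂/(k₂−k₁)].
= (0.677/1.54)^(1.54/(1.54−0.677)) = (0.4396)^(1.784) = 0.2307.

0.231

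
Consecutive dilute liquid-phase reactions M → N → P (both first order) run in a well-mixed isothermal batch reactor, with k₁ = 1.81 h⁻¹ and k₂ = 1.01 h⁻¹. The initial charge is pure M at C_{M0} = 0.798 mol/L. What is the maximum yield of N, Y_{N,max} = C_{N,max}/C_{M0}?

0.479

For a first-order series the maximum intermediate yield is C_{N,max}/C_{M0} = (k₁/k₂)^[k₂/(k₂−k₁)].
= (1.81/1.01)^(1.01/(1.01−1.81)) = (1.792)^(-1.262) = 0.4788.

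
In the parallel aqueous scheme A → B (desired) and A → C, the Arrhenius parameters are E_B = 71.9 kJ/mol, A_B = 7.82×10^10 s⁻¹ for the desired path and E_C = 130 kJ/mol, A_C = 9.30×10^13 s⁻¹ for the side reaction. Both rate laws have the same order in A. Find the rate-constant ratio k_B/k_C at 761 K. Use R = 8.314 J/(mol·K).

8.18

Since both paths have the same order in A, the concentration cancels and S_{B/C} = k_B/k_C = (A_B/A_C)·exp[(E_C−E_B)/(RT)].
(E_C−E_B)/(RT) = (130−71.9)×10³/(8.314×761) = 58100/6327 = 9.183.
k_B/k_C = (7.82×10^10/9.30×10^13)·exp(9.183) = 8.409×10^-4 × 9730 = 8.18.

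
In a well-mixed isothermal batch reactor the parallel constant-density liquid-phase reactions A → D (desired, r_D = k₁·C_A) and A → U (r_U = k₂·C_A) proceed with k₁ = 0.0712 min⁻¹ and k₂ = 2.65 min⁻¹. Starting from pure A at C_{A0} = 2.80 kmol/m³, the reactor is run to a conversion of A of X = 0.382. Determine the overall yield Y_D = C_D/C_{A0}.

0.01000

C_A = C_{A0}(1−X) = 1.730 kmol/m³.
Both paths are first order in A, so the instantaneous fraction to D is constant: dC_D/d(−C_A) = k₁/(k₁+k₂) = 0.02616.
C_D = 0.02616·(C_{A0}−C_A) = 0.02616×1.070 = 0.0280 kmol/m³.
Y_D = C_D/C_{A0} = 0.02799/2.80 = 0.01000.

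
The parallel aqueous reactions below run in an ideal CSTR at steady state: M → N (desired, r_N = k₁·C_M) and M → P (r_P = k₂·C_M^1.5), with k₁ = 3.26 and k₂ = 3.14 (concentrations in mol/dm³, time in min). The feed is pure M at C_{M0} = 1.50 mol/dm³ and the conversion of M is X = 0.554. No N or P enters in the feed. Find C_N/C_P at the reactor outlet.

1.27

Exit C_M = C_{M0}(1−X) = 1.50×0.446 = 0.6690 mol/dm³.
A CSTR operates uniformly at the exit composition, giving r_N = 2.181 and r_P = 1.718 (each k·C_M^n at C_M = 0.6690).
Overall selectivity = C_N/C_P = r_Nτ/(r_Pτ) = r_N/r_P = 1.27.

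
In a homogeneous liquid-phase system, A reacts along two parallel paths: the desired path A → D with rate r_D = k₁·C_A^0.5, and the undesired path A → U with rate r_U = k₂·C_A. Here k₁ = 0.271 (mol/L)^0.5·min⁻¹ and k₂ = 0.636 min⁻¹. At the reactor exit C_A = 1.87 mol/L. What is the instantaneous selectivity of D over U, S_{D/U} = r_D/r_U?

S_{D/U} = r_D/r_U = (k₁·C_A^0.5)/(k₂·C_A) = (k₁/k₂)·C_A^-0.5.
= (0.271×1.870^0.5) / (0.636×1.870) = 0.3706/1.189 = 0.312.

0.312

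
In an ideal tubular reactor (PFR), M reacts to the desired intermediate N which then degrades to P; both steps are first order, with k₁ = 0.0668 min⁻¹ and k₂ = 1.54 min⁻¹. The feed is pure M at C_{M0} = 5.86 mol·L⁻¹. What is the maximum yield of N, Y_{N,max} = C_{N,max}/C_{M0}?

For a first-order series the maximum intermediate yield is C_{N,max}/C_{M0} = (k₁/k₂)^[k₂/(k₂−k₁)].
= (0.0668/1.54)^(1.54/(1.54−0.0668)) = (0.04338)^(1.045) = 0.03762.

0.0376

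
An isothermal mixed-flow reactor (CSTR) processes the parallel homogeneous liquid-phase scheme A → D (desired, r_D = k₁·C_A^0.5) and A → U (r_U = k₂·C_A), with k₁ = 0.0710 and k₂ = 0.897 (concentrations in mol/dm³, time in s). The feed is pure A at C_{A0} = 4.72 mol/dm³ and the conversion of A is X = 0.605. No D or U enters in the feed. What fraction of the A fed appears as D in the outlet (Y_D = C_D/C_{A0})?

Exit C_A = C_{A0}(1−X) = 4.72×0.395 = 1.864 mol/dm³.
A CSTR operates uniformly at the exit composition, giving r_D = 0.09695 and r_U = 1.672 (each k·C_A^n at C_A = 1.864).
Fraction of consumed A going to D: r_D/(r_D+r_U) = 0.05479.
C_D = 0.05479·C_{A0}·X = 0.05479×4.72×0.605 = 0.156 mol/dm³; Y_D = C_D/C_{A0} = 0.0331.

0.0331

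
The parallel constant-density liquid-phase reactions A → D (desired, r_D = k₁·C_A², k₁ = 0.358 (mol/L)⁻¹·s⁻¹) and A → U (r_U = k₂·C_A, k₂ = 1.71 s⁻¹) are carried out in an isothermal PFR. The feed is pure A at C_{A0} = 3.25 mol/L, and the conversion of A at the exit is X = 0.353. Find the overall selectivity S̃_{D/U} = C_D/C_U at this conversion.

0.557

C_A = C_{A0}(1−X) = 2.103 mol/L.
Along a PFR/batch, dC_U/dC_A = −r_U/(r_D+r_U) = −k₂/(k₂+k₁·C_A).
Integrating from C_{A0} to C_A: C_U = (1.71/0.358)·ln[(1.71+0.358·3.25)/(1.71+0.358·2.10)] = 4.777·ln(2.873/2.463) = 0.7367 mol/L.
Then C_D = (C_{A0}−C_A) − C_U = 1.147 − 0.7367 = 0.4105 mol/L.
S̃_{D/U} = C_D/C_U = 0.4105/0.7367 = 0.557.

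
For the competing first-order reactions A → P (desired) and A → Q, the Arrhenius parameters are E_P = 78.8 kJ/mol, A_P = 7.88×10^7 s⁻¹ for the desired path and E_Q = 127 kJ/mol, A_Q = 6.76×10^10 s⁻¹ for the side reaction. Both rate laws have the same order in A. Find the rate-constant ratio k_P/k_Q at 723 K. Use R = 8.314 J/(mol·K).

3.54

With equal orders, S_{P/Q} = k_P/k_Q = (A_P/A_Q)·exp[(E_Q−E_P)/(RT)].
(E_Q−E_P)/(RT) = (127−78.8)×10³/(8.314×723) = 48200/6011 = 8.019.
k_P/k_Q = (7.88×10^7/6.76×10^10)·exp(8.019) = 0.001166 × 3037 = 3.54.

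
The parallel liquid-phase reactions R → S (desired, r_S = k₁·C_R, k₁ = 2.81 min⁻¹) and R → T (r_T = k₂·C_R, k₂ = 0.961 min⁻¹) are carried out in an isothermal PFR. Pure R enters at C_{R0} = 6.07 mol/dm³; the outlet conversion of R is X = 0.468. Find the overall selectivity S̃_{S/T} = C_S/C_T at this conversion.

C_R = C_{R0}(1−X) = 3.229 mol/dm³.
Both paths are first order in R, so the instantaneous fraction to S is constant: dC_S/d(−C_R) = k₁/(k₁+k₂) = 0.7452.
C_S = 0.7452·(C_{R0}−C_R) = 0.7452×2.841 = 2.12 mol/dm³.
C_T = (C_{R0}−C_R)−C_S = 0.7239 mol/dm³; S̃_{S/T} = 2.117/0.7239 = 2.92.

2.92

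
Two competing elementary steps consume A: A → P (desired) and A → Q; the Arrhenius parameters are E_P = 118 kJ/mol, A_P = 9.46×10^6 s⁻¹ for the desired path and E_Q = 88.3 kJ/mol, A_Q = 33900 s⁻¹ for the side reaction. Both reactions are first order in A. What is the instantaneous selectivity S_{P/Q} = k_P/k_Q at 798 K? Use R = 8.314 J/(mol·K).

Since both paths have the same order in A, the concentration cancels and S_{P/Q} = k_P/k_Q = (A_P/A_Q)·exp[(E_Q−E_P)/(RT)].
(E_Q−E_P)/(RT) = (88.3−118)×10³/(8.314×798) = -29700/6635 = -4.477.
k_P/k_Q = (9.46×10^6/33900)·exp(-4.477) = 279.1 × 0.01137 = 3.17.

3.17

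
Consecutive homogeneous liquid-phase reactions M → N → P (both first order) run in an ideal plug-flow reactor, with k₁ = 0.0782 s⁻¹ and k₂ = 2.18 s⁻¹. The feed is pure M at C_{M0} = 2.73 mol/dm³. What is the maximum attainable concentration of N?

For a first-order series the maximum intermediate yield is C_{N,max}/C_{M0} = (k₁/k₂)^[k₂/(k₂−k₁)].
= (0.0782/2.18)^(2.18/(2.18−0.0782)) = (0.03587)^(1.037) = 0.03169.
C_{N,max} = 0.03169×2.73 = 0.0865 mol/dm³.

0.0865 mol/dm³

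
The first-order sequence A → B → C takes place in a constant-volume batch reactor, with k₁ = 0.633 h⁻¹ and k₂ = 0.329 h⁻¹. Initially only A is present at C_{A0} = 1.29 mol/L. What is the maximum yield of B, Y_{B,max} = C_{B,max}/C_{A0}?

For a first-order series the maximum intermediate yield is C_{B,max}/C_{A0} = (k₁/k₂)^[k₂/(k₂−k₁)].
= (0.633/0.329)^(0.329/(0.329−0.633)) = (1.924)^(-1.082) = 0.4925.

0.493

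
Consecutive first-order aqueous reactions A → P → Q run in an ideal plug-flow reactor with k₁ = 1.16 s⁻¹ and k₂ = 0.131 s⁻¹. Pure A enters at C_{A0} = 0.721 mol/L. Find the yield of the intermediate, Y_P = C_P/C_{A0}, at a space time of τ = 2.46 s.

0.752

The intermediate concentration in a first-order A→B→C sequence is C_P = k₁C_{A0}(e^(−k₁τ) − e^(−k₂τ))/(k₂−k₁).
e^(−k₁τ) = e^(−1.16×2.46) = e^(−2.854) = 0.05764; e^(−k₂τ) = e^(−0.3223) = 0.7245.
C_P = 1.16×0.721/(0.131−1.16) × (0.05764−0.7245) = (-0.8128)×(-0.6669) = 0.5420 mol/L.
Y_P = C_P/C_{A0} = 0.5420/0.721 = 0.752.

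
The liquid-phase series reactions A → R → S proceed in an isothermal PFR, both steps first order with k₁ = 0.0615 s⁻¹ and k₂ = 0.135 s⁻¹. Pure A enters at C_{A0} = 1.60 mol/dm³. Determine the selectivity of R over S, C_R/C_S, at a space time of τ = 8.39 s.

1.33

Solving the coupled first-order balances gives C_R(τ) = [k₁/(k₂−k₁)]·C_{A0}·(e^(−k₁τ) − e^(−k₂τ)).
e^(−k₁τ) = e^(−0.0615×8.39) = e^(−0.5160) = 0.5969; e^(−k₂τ) = e^(−1.133) = 0.3222.
C_R = 0.0615×1.60/(0.135−0.0615) × (0.5969−0.3222) = 1.339×0.2747 = 0.3678 mol/dm³.
C_A = C_{A0}e^(−k₁τ) = 0.9551 mol/dm³, so C_S = C_{A0}−C_A−C_R = 0.2771 mol/dm³; C_R/C_S = 1.33.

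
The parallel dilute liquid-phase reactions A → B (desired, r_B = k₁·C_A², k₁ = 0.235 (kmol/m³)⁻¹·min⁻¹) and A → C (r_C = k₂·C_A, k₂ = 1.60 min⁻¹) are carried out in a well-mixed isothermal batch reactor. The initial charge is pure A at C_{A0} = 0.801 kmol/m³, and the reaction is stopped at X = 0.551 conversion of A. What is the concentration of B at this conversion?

C_A = C_{A0}(1−X) = 0.3596 kmol/m³.
Along a PFR/batch, dC_C/dC_A = −r_C/(r_B+r_C) = −k₂/(k₂+k₁·C_A).
Integrating from C_{A0} to C_A: C_C = (1.60/0.235)·ln[(1.60+0.235·0.801)/(1.60+0.235·0.360)] = 6.809·ln(1.788/1.685) = 0.4068 kmol/m³.
Then C_B = (C_{A0}−C_A) − C_C = 0.4414 − 0.4068 = 0.03454 kmol/m³.

0.0345 kmol/m³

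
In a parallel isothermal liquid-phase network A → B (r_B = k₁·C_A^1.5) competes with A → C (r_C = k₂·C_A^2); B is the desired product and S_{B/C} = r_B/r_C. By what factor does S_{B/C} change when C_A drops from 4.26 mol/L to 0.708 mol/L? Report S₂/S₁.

S_{B/C} = (k₁/k₂)·C_A^-0.5, so S₂/S₁ = (C_{A,2}/C_{A,1})^-0.5.
= (0.708/4.26)^(-0.5) = (0.1662)^(-0.5) = 2.45.

2.45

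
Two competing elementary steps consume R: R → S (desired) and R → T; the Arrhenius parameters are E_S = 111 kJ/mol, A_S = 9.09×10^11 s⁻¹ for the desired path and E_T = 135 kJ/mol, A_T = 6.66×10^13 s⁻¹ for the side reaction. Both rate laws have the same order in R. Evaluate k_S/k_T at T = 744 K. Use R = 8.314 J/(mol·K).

k_S/k_T = (A_S/A_T)·exp[−(E_S−E_T)/(RT)] = (A_S/A_T)·exp[(E_T−E_S)/(RT)].
(E_T−E_S)/(RT) = (135−111)×10³/(8.314×744) = 24000/6186 = 3.880.
k_S/k_T = (9.09×10^11/6.66×10^13)·exp(3.880) = 0.01365 × 48.42 = 0.661.

0.661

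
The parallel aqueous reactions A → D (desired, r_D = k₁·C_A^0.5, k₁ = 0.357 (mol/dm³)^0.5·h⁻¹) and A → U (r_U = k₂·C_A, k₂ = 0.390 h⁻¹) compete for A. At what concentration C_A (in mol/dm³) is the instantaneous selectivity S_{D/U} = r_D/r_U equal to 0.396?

S_{D/U} = (k₁/k₂)·C_A^-0.5 ⇒ C_A = (S·k₂/k₁)^(-2).
= (0.396×0.390/0.357)^(-2) = (0.4326)^(-2) = 5.34 mol/dm³.

5.34 mol/dm³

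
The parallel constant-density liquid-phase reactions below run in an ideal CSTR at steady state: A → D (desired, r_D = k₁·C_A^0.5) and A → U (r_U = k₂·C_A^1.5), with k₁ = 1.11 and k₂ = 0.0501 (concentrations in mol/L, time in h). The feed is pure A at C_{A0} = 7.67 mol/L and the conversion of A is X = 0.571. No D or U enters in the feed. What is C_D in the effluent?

Exit C_A = C_{A0}(1−X) = 7.67×0.429 = 3.290 mol/L.
In a CSTR the entire volume is at exit conditions, so r_D = 1.11×3.290^0.5 = 2.013 and r_U = 0.0501×3.290^1.5 = 0.2990.
Fraction of consumed A going to D: r_D/(r_D+r_U) = 0.8707.
C_D = 0.8707·C_{A0}·X = 0.8707×7.67×0.571 = 3.81 mol/L.

3.81 mol/L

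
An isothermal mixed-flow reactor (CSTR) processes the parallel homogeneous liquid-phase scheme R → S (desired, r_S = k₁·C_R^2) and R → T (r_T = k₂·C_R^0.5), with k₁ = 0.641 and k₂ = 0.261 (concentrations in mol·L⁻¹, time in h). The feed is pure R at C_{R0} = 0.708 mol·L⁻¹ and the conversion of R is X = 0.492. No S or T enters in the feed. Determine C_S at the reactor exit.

0.121 mol·L⁻¹

Exit C_R = C_{R0}(1−X) = 0.708×0.508 = 0.3597 mol·L⁻¹.
In a CSTR the entire volume is at exit conditions, so r_S = 0.641×0.3597^2 = 0.08292 and r_T = 0.261×0.3597^0.5 = 0.1565.
Fraction of consumed R going to S: r_S/(r_S+r_T) = 0.3463.
C_S = 0.3463·C_{R0}·X = 0.3463×0.708×0.492 = 0.121 mol·L⁻¹.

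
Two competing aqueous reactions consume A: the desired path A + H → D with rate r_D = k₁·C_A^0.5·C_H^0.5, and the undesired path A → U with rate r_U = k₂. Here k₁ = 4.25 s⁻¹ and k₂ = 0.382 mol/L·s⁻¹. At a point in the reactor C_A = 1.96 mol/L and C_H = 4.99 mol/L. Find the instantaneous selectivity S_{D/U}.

34.8

S_{D/U} = r_D/r_U = (k₁·C_A^0.5·C_H^0.5)/(k₂) = (k₁/k₂)·C_A^0.5·C_H^0.5.
= (4.25×1.960^0.5×4.990^0.5) / (0.382) = 13.29/0.3820 = 34.8.
Since the desired path is higher order in A, keeping C_A high (PFR or concentrated feed) favours D.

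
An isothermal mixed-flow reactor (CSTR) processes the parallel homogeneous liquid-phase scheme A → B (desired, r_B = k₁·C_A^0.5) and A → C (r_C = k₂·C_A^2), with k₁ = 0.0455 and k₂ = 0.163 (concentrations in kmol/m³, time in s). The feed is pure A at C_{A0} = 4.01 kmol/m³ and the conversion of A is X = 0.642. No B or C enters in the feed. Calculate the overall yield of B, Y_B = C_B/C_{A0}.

0.0896

Exit C_A = C_{A0}(1−X) = 4.01×0.358 = 1.436 kmol/m³.
In a CSTR the entire volume is at exit conditions, so r_B = 0.0455×1.436^0.5 = 0.05452 and r_C = 0.163×1.436^2 = 0.3359.
Fraction of consumed A going to B: r_B/(r_B+r_C) = 0.1396.
C_B = 0.1396·C_{A0}·X = 0.1396×4.01×0.642 = 0.359 kmol/m³; Y_B = C_B/C_{A0} = 0.0896.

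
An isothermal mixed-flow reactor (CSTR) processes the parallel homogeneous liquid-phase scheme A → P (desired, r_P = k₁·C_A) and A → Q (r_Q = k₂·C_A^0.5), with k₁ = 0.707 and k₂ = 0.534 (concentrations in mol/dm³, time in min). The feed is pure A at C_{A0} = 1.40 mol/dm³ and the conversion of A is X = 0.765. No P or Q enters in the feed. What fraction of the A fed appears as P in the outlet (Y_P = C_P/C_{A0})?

Exit C_A = C_{A0}(1−X) = 1.40×0.235 = 0.3290 mol/dm³.
In a CSTR the entire volume is at exit conditions, so r_P = 0.707×0.3290 = 0.2326 and r_Q = 0.534×0.3290^0.5 = 0.3063.
Fraction of consumed A going to P: r_P/(r_P+r_Q) = 0.4316.
C_P = 0.4316·C_{A0}·X = 0.4316×1.40×0.765 = 0.462 mol/dm³; Y_P = C_P/C_{A0} = 0.330.

0.330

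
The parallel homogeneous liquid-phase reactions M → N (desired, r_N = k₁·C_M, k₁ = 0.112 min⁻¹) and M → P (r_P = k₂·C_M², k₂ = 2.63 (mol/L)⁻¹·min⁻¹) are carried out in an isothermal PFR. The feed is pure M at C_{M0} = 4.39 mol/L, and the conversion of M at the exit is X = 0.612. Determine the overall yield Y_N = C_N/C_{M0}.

C_M = C_{M0}(1−X) = 1.703 mol/L.
Along a PFR/batch, dC_N/dC_M = −r_N/(r_N+r_P) = −k₁/(k₁+k₂·C_M).
Integrating from C_{M0} to C_M: C_N = (0.112/2.63)·ln[(0.112+2.63·4.39)/(0.112+2.63·1.70)] = 0.04259·ln(11.66/4.592) = 0.03968 mol/L.
Y_N = C_N/C_{M0} = 0.03968/4.39 = 0.00904.

0.00904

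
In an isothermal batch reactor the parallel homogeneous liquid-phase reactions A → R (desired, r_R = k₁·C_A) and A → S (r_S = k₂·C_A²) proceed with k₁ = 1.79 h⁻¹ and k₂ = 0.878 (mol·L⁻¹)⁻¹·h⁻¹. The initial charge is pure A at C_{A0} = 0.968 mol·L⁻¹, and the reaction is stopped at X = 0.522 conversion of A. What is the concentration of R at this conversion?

C_A = C_{A0}(1−X) = 0.4627 mol·L⁻¹.
Along a PFR/batch, dC_R/dC_A = −r_R/(r_R+r_S) = −k₁/(k₁+k₂·C_A).
Integrating from C_{A0} to C_A: C_R = (1.79/0.878)·ln[(1.79+0.878·0.968)/(1.79+0.878·0.463)] = 2.039·ln(2.640/2.196) = 0.3751 mol·L⁻¹.

0.375 mol·L⁻¹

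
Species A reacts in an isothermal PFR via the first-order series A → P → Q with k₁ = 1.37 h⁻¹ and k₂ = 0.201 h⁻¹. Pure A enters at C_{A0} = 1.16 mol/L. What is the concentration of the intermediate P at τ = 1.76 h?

0.832 mol/L

For first-order series with pure A initially, C_P(τ) = k₁C_{A0}/(k₂−k₁)·(e^(−k₁τ) − e^(−k₂τ)).
e^(−k₁τ) = e^(−1.37×1.76) = e^(−2.411) = 0.08971; e^(−k₂τ) = e^(−0.3538) = 0.7020.
C_P = 1.37×1.16/(0.201−1.37) × (0.08971−0.7020) = (-1.359)×(-0.6123) = 0.8324 mol/L.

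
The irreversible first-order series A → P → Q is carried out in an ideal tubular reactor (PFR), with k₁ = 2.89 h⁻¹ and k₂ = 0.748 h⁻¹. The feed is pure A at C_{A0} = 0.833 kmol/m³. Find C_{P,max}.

0.520 kmol/m³

At the optimum, C_{P,max}/C_{A0} = (k₁/k₂)^[k₂/(k₂−k₁)].
= (2.89/0.748)^(0.748/(0.748−2.89)) = (3.864)^(-0.3492) = 0.6238.
C_{P,max} = 0.6238×0.833 = 0.520 kmol/m³.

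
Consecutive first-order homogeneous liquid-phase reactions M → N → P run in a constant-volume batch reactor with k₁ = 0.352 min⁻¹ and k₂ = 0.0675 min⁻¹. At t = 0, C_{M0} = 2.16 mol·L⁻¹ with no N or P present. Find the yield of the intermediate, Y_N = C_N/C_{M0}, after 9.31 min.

For first-order series with pure M initially, C_N(t) = k₁C_{M0}/(k₂−k₁)·(e^(−k₁t) − e^(−k₂t)).
e^(−k₁t) = e^(−0.352×9.31) = e^(−3.277) = 0.03774; e^(−k₂t) = e^(−0.6284) = 0.5334.
C_N = 0.352×2.16/(0.0675−0.352) × (0.03774−0.5334) = (-2.672)×(-0.4957) = 1.325 mol·L⁻¹.
Y_N = C_N/C_{M0} = 1.325/2.16 = 0.613.

0.613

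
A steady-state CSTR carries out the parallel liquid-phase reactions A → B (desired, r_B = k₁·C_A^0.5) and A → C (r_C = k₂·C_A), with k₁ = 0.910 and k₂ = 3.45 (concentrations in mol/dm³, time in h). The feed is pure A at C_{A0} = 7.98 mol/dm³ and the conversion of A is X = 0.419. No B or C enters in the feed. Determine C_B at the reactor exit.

0.365 mol/dm³

Exit C_A = C_{A0}(1−X) = 7.98×0.581 = 4.636 mol/dm³.
In a CSTR the entire volume is at exit conditions, so r_B = 0.910×4.636^0.5 = 1.959 and r_C = 3.45×4.636 = 16.00.
Fraction of consumed A going to B: r_B/(r_B+r_C) = 0.1091.
C_B = 0.1091·C_{A0}·X = 0.1091×7.98×0.419 = 0.365 mol/dm³.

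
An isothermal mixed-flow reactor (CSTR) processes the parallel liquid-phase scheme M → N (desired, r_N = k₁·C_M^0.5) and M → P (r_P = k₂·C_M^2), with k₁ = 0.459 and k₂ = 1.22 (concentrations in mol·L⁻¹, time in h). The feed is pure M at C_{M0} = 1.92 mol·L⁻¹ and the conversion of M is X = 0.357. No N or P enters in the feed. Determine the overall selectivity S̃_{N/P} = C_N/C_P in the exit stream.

Exit C_M = C_{M0}(1−X) = 1.92×0.643 = 1.235 mol·L⁻¹.
A CSTR operates uniformly at the exit composition, giving r_N = 0.5100 and r_P = 1.859 (each k·C_M^n at C_M = 1.235).
Overall selectivity = C_N/C_P = r_Nτ/(r_Pτ) = r_N/r_P = 0.274.

0.274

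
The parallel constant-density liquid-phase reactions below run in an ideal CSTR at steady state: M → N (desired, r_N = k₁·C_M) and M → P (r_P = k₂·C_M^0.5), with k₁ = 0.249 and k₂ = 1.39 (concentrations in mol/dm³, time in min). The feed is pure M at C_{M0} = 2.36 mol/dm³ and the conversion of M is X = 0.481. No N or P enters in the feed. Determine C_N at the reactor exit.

0.188 mol/dm³

Exit C_M = C_{M0}(1−X) = 2.36×0.519 = 1.225 mol/dm³.
In a CSTR the entire volume is at exit conditions, so r_N = 0.249×1.225 = 0.3050 and r_P = 1.39×1.225^0.5 = 1.538.
Fraction of consumed M going to N: r_N/(r_N+r_P) = 0.1655.
C_N = 0.1655·C_{M0}·X = 0.1655×2.36×0.481 = 0.188 mol/dm³.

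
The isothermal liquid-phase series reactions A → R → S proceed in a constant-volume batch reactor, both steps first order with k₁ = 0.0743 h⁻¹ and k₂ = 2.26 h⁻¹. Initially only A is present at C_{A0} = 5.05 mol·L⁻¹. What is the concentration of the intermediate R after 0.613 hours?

0.121 mol·L⁻¹

Solving the coupled first-order balances gives C_R(t) = [k₁/(k₂−k₁)]·C_{A0}·(e^(−k₁t) − e^(−k₂t)).
e^(−k₁t) = e^(−0.0743×0.613) = e^(−0.04555) = 0.9555; e^(−k₂t) = e^(−1.385) = 0.2502.
C_R = 0.0743×5.05/(2.26−0.0743) × (0.9555−0.2502) = 0.1717×0.7052 = 0.1211 mol·L⁻¹.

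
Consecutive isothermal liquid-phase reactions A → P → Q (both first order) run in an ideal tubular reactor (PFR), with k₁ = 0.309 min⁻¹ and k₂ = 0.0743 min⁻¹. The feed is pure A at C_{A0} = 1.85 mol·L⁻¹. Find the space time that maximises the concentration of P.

The intermediate peaks when r₁ = r₂, i.e. k₁e^(−k₁τ) = k₂e^(−k₂τ), giving τ_opt = ln(k₂/k₁)/(k₂−k₁).
= ln(0.0743/0.309)/(0.0743−0.309) = ln(0.2405)/-0.2347 = -1.425/-0.2347 = 6.07 min.

6.07 min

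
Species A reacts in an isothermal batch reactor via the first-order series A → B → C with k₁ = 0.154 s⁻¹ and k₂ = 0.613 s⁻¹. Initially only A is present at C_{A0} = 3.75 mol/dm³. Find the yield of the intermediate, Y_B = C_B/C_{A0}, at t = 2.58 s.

0.157

For first-order series with pure A initially, C_B(t) = k₁C_{A0}/(k₂−k₁)·(e^(−k₁t) − e^(−k₂t)).
e^(−k₁t) = e^(−0.154×2.58) = e^(−0.3973) = 0.6721; e^(−k₂t) = e^(−1.582) = 0.2057.
C_B = 0.154×3.75/(0.613−0.154) × (0.6721−0.2057) = 1.258×0.4665 = 0.5869 mol/dm³.
Y_B = C_B/C_{A0} = 0.5869/3.75 = 0.157.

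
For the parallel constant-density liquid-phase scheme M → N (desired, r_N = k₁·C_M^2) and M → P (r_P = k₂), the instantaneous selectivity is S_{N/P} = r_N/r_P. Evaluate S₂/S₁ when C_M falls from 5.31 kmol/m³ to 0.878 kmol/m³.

S_{N/P} = (k₁/k₂)·C_M^2, so S₂/S₁ = (C_{M,2}/C_{M,1})^2.
= (0.878/5.31)^2 = (0.1653)^2 = 0.0273.
Selectivity toward N falls as C_M falls — high-concentration operation is favoured.

0.0273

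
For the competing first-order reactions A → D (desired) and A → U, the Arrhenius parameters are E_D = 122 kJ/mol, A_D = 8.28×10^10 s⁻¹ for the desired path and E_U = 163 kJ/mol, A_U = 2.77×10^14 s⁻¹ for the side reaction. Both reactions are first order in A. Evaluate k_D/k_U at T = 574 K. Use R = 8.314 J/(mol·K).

With equal orders, S_{D/U} = k_D/k_U = (A_D/A_U)·exp[(E_U−E_D)/(RT)].
(E_U−E_D)/(RT) = (163−122)×10³/(8.314×574) = 41000/4772 = 8.591.
k_D/k_U = (8.28×10^10/2.77×10^14)·exp(8.591) = 2.989×10^-4 × 5385 = 1.61.
Since E_D < E_U, lowering the temperature improves selectivity toward D.

1.61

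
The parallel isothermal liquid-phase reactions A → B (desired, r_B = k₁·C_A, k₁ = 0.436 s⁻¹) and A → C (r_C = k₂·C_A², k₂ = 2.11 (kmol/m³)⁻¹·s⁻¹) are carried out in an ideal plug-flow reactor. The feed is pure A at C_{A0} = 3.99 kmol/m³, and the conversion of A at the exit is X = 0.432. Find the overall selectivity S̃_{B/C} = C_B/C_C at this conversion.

0.0677

C_A = C_{A0}(1−X) = 2.266 kmol/m³.
Along a PFR/batch, dC_B/dC_A = −r_B/(r_B+r_C) = −k₁/(k₁+k₂·C_A).
Integrating from C_{A0} to C_A: C_B = (0.436/2.11)·ln[(0.436+2.11·3.99)/(0.436+2.11·2.27)] = 0.2066·ln(8.855/5.218) = 0.1093 kmol/m³.
C_C = (C_{A0}−C_A)−C_B = 1.614 kmol/m³; S̃_{B/C} = 0.1093/1.614 = 0.0677.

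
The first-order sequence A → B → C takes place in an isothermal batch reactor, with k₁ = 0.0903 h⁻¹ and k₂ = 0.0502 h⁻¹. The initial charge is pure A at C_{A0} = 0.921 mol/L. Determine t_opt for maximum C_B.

14.6 h

Setting dC_B/dt = 0 gives t_opt = ln(k₂/k₁)/(k₂−k₁).
= ln(0.0502/0.0903)/(0.0502−0.0903) = ln(0.5559)/-0.04010 = -0.5871/-0.04010 = 14.6 h.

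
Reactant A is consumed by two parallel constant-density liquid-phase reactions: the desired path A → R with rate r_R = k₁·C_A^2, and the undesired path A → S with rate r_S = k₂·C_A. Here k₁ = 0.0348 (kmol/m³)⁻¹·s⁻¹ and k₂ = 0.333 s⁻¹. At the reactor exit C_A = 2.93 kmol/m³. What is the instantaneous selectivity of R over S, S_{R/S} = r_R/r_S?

S_{R/S} = r_R/r_S = (k₁·C_A^2)/(k₂·C_A) = (k₁/k₂)·C_A.
= (0.0348×2.930^2) / (0.333×2.930) = 0.2988/0.9757 = 0.306.
Since the desired path is higher order in A, keeping C_A high (PFR or concentrated feed) favours R.

0.306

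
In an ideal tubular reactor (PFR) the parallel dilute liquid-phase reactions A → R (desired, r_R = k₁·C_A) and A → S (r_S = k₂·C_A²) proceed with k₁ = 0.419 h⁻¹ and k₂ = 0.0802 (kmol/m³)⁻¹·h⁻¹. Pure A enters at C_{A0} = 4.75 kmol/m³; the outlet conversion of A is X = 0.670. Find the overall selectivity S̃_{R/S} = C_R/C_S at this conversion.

C_A = C_{A0}(1−X) = 1.567 kmol/m³.
Along a PFR/batch, dC_R/dC_A = −r_R/(r_R+r_S) = −k₁/(k₁+k₂·C_A).
Integrating from C_{A0} to C_A: C_R = (0.419/0.0802)·ln[(0.419+0.0802·4.75)/(0.419+0.0802·1.57)] = 5.224·ln(0.7999/0.5447) = 2.008 kmol/m³.
C_S = (C_{A0}−C_A)−C_R = 1.175 kmol/m³; S̃_{R/S} = 2.008/1.175 = 1.71.

1.71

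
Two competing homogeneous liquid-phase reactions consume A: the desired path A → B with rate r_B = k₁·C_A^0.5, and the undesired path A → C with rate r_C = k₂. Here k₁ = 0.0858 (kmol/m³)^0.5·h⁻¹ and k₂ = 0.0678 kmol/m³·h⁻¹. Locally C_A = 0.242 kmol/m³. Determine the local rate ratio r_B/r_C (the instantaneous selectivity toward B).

S_{B/C} = r_B/r_C = (k₁·C_A^0.5)/(k₂) = (k₁/k₂)·C_A^0.5.
= (0.0858×0.2420^0.5) / (0.0678) = 0.04221/0.06780 = 0.623.
Since the desired path is higher order in A, keeping C_A high (PFR or concentrated feed) favours B.

0.623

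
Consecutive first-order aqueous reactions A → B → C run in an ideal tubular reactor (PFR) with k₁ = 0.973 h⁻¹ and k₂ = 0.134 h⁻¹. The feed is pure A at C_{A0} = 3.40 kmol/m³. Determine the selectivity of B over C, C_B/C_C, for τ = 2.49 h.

3.97

Solving the coupled first-order balances gives C_B(τ) = [k₁/(k₂−k₁)]·C_{A0}·(e^(−k₁τ) − e^(−k₂τ)).
e^(−k₁τ) = e^(−0.973×2.49) = e^(−2.423) = 0.08868; e^(−k₂τ) = e^(−0.3337) = 0.7163.
C_B = 0.973×3.40/(0.134−0.973) × (0.08868−0.7163) = (-3.943)×(-0.6276) = 2.475 kmol/m³.
C_A = C_{A0}e^(−k₁τ) = 0.3015 kmol/m³, so C_C = C_{A0}−C_A−C_B = 0.6238 kmol/m³; C_B/C_C = 3.97.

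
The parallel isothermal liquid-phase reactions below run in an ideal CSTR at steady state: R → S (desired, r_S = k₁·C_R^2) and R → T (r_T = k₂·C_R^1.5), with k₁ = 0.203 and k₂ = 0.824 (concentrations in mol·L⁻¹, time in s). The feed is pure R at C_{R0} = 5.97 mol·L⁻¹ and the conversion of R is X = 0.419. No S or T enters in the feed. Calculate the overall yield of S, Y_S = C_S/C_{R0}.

Exit C_R = C_{R0}(1−X) = 5.97×0.581 = 3.469 mol·L⁻¹.
In a CSTR the entire volume is at exit conditions, so r_S = 0.203×3.469^2 = 2.442 and r_T = 0.824×3.469^1.5 = 5.323.
Fraction of consumed R going to S: r_S/(r_S+r_T) = 0.3145.
C_S = 0.3145·C_{R0}·X = 0.3145×5.97×0.419 = 0.787 mol·L⁻¹; Y_S = C_S/C_{R0} = 0.132.

0.132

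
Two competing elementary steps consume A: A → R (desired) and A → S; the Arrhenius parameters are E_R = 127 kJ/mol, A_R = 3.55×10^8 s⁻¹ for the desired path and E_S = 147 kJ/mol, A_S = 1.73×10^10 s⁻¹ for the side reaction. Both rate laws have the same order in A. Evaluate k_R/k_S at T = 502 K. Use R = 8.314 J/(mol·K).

k_R/k_S = (A_R/A_S)·exp[−(E_R−E_S)/(RT)] = (A_R/A_S)·exp[(E_S−E_R)/(RT)].
(E_S−E_R)/(RT) = (147−127)×10³/(8.314×502) = 20000/4174 = 4.792.
k_R/k_S = (3.55×10^8/1.73×10^10)·exp(4.792) = 0.02052 × 120.5 = 2.47.
Since E_R < E_S, lowering the temperature improves selectivity toward R.

2.47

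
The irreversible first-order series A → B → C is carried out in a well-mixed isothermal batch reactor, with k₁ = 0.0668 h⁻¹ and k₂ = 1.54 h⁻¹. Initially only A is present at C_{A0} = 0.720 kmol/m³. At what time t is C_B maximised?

2.13 h

For first-order series the maximum of C_B occurs at t_opt = ln(k₂/k₁)/(k₂−k₁).
= ln(1.54/0.0668)/(1.54−0.0668) = ln(23.05)/1.473 = 3.138/1.473 = 2.13 h.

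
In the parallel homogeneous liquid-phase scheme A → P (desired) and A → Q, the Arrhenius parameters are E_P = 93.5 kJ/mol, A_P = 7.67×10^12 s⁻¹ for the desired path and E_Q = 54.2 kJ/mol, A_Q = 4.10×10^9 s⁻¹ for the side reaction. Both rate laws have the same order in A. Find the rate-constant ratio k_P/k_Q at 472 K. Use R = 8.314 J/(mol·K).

0.0837

Since both paths have the same order in A, the concentration cancels and S_{P/Q} = k_P/k_Q = (A_P/A_Q)·exp[(E_Q−E_P)/(RT)].
(E_Q−E_P)/(RT) = (54.2−93.5)×10³/(8.314×472) = -39300/3924 = -10.01.
k_P/k_Q = (7.67×10^12/4.10×10^9)·exp(-10.01) = 1871 × 4.473×10^-5 = 0.0837.
Since E_P > E_Q, raising the temperature improves selectivity toward P.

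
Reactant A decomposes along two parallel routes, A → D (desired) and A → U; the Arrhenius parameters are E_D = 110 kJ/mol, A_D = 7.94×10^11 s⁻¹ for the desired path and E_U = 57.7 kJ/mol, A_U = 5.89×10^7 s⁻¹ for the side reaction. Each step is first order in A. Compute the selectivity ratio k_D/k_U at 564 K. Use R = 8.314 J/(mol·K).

0.193

k_D/k_U = (A_D/A_U)·exp[−(E_D−E_U)/(RT)] = (A_D/A_U)·exp[(E_U−E_D)/(RT)].
(E_U−E_D)/(RT) = (57.7−110)×10³/(8.314×564) = -52300/4689 = -11.15.
k_D/k_U = (7.94×10^11/5.89×10^7)·exp(-11.15) = 13480 × 1.432×10^-5 = 0.193.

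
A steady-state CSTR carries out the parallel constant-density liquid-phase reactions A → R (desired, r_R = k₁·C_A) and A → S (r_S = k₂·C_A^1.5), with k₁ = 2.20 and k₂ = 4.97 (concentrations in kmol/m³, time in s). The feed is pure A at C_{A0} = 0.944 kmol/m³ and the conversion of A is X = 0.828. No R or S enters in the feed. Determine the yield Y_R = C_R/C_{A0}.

Exit C_A = C_{A0}(1−X) = 0.944×0.172 = 0.1624 kmol/m³.
In a CSTR the entire volume is at exit conditions, so r_R = 2.20×0.1624 = 0.3572 and r_S = 4.97×0.1624^1.5 = 0.3252.
Fraction of consumed A going to R: r_R/(r_R+r_S) = 0.5235.
C_R = 0.5235·C_{A0}·X = 0.5235×0.944×0.828 = 0.409 kmol/m³; Y_R = C_R/C_{A0} = 0.433.

0.433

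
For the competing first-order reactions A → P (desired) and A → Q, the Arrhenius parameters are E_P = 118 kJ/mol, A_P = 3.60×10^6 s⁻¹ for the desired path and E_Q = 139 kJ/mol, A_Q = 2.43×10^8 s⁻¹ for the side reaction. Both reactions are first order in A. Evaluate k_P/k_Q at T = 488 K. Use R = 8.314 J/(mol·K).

2.62

k_P/k_Q = (A_P/A_Q)·exp[−(E_P−E_Q)/(RT)] = (A_P/A_Q)·exp[(E_Q−E_P)/(RT)].
(E_Q−E_P)/(RT) = (139−118)×10³/(8.314×488) = 21000/4057 = 5.176.
k_P/k_Q = (3.60×10^6/2.43×10^8)·exp(5.176) = 0.01481 × 177.0 = 2.62.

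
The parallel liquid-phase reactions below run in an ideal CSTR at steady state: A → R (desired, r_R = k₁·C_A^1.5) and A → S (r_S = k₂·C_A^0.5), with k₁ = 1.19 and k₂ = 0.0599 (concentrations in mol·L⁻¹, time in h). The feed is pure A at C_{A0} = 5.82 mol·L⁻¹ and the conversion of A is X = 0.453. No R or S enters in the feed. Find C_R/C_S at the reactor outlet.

Exit C_A = C_{A0}(1−X) = 5.82×0.547 = 3.184 mol·L⁻¹.
A CSTR operates uniformly at the exit composition, giving r_R = 6.759 and r_S = 0.1069 (each k·C_A^n at C_A = 3.184).
Overall selectivity = C_R/C_S = r_Rτ/(r_Sτ) = r_R/r_S = 63.2.

63.2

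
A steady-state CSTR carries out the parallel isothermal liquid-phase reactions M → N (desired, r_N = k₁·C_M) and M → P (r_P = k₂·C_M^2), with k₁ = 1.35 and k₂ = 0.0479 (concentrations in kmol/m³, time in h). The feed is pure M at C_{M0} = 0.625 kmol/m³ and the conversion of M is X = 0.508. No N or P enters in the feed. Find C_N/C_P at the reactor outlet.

Exit C_M = C_{M0}(1−X) = 0.625×0.492 = 0.3075 kmol/m³.
Rates in a CSTR are evaluated at the outlet concentration: r_N = 1.35×0.3075 = 0.4151, r_P = 0.0479×0.3075^2 = 0.004529.
Overall selectivity = C_N/C_P = r_Nτ/(r_Pτ) = r_N/r_P = 91.7.

91.7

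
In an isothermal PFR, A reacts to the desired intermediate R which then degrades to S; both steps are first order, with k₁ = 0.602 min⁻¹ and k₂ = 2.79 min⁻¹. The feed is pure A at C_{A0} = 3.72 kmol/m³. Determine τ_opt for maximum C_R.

0.701 min

Setting dC_R/dτ = 0 gives τ_opt = ln(k₂/k₁)/(k₂−k₁).
= ln(2.79/0.602)/(2.79−0.602) = ln(4.635)/2.188 = 1.534/2.188 = 0.701 min.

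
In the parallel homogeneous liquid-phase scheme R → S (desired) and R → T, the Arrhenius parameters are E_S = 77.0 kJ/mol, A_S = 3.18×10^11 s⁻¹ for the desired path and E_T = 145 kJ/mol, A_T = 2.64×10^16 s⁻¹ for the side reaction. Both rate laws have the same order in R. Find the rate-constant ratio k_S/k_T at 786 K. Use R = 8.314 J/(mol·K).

0.398

k_S/k_T = (A_S/A_T)·exp[−(E_S−E_T)/(RT)] = (A_S/A_T)·exp[(E_T−E_S)/(RT)].
(E_T−E_S)/(RT) = (145−77.0)×10³/(8.314×786) = 68000/6535 = 10.41.
k_S/k_T = (3.18×10^11/2.64×10^16)·exp(10.41) = 1.205×10^-5 × 33051 = 0.398.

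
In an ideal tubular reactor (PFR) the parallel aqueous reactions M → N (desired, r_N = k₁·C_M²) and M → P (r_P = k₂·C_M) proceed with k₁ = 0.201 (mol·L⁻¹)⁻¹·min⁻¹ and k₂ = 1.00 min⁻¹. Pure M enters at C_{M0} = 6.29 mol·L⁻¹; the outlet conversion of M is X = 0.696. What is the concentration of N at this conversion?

C_M = C_{M0}(1−X) = 1.912 mol·L⁻¹.
Along a PFR/batch, dC_P/dC_M = −r_P/(r_N+r_P) = −k₂/(k₂+k₁·C_M).
Integrating from C_{M0} to C_M: C_P = (1.00/0.201)·ln[(1.00+0.201·6.29)/(1.00+0.201·1.91)] = 4.975·ln(2.264/1.384) = 2.448 mol·L⁻¹.
Then C_N = (C_{M0}−C_M) − C_P = 4.378 − 2.448 = 1.930 mol·L⁻¹.

1.93 mol·L⁻¹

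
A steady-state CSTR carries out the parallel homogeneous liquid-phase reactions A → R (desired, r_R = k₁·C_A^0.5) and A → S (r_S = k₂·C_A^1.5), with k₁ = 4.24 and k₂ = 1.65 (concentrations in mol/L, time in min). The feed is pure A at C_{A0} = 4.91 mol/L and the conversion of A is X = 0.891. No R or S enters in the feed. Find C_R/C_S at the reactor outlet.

4.80

Exit C_A = C_{A0}(1−X) = 4.91×0.109 = 0.5352 mol/L.
Rates in a CSTR are evaluated at the outlet concentration: r_R = 4.24×0.5352^0.5 = 3.102, r_S = 1.65×0.5352^1.5 = 0.6460.
Overall selectivity = C_R/C_S = r_Rτ/(r_Sτ) = r_R/r_S = 4.80.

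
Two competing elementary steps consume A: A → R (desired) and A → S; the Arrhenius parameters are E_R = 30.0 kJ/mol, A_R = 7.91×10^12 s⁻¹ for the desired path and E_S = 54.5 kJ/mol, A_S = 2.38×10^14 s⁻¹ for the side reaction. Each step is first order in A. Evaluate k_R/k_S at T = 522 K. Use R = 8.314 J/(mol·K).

9.40

Since both paths have the same order in A, the concentration cancels and S_{R/S} = k_R/k_S = (A_R/A_S)·exp[(E_S−E_R)/(RT)].
(E_S−E_R)/(RT) = (54.5−30.0)×10³/(8.314×522) = 24500/4340 = 5.645.
k_R/k_S = (7.91×10^12/2.38×10^14)·exp(5.645) = 0.03324 × 283.0 = 9.40.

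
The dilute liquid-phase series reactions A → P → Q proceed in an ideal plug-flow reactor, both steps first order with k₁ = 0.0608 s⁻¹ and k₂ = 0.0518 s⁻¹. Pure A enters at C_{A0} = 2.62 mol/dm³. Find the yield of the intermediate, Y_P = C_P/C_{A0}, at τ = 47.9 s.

For first-order series with pure A initially, C_P(τ) = k₁C_{A0}/(k₂−k₁)·(e^(−k₁τ) − e^(−k₂τ)).
e^(−k₁τ) = e^(−0.0608×47.9) = e^(−2.912) = 0.05435; e^(−k₂τ) = e^(−2.481) = 0.08364.
C_P = 0.0608×2.62/(0.0518−0.0608) × (0.05435−0.08364) = (-17.70)×(-0.02929) = 0.5184 mol/dm³.
Y_P = C_P/C_{A0} = 0.5184/2.62 = 0.198.

0.198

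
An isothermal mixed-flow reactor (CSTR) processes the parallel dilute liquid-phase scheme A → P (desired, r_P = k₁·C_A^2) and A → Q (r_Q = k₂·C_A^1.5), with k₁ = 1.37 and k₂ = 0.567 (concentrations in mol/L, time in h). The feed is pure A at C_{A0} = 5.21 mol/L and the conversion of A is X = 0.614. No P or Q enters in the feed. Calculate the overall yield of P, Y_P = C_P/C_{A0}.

0.475

Exit C_A = C_{A0}(1−X) = 5.21×0.386 = 2.011 mol/L.
A CSTR operates uniformly at the exit composition, giving r_P = 5.541 and r_Q = 1.617 (each k·C_A^n at C_A = 2.011).
Fraction of consumed A going to P: r_P/(r_P+r_Q) = 0.7741.
C_P = 0.7741·C_{A0}·X = 0.7741×5.21×0.614 = 2.48 mol/L; Y_P = C_P/C_{A0} = 0.475.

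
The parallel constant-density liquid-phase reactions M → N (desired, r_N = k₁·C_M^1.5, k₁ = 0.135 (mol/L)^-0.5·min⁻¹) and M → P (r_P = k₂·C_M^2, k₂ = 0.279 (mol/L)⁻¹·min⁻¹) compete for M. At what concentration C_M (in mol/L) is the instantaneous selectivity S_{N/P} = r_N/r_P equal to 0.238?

4.13 mol/L

S_{N/P} = (k₁/k₂)·C_M^-0.5 ⇒ C_M = (S·k₂/k₁)^(-2).
= (0.238×0.279/0.135)^(-2) = (0.4919)^(-2) = 4.13 mol/L.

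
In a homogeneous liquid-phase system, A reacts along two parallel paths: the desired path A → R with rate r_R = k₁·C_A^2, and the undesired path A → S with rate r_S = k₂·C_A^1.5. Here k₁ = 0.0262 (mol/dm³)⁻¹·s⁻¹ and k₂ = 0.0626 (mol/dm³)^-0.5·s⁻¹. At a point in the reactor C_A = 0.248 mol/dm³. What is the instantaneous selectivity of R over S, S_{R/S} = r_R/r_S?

0.208

S_{R/S} = r_R/r_S = (k₁·C_A^2)/(k₂·C_A^1.5) = (k₁/k₂)·C_A^0.5.
= (0.0262×0.2480^2) / (0.0626×0.2480^1.5) = 0.001611/0.007731 = 0.208.
Since the desired path is higher order in A, keeping C_A high (PFR or concentrated feed) favours R.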